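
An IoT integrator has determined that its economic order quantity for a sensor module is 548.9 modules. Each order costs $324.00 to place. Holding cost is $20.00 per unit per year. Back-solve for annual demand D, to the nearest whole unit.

D ≈ 9,299 modules per year

The basic EOQ model gives Q* = √(2DS/H); rearrange for the unknown.
From Q* = √(2DS/H): D = Q*²H / (2S) = 548.9² × 20 / (2 × 324) = 9299.111.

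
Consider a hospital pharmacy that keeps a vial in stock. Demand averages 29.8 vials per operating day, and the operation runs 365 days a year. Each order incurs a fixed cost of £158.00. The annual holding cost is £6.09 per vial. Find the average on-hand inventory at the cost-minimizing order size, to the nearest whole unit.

Average inventory ≈ 376 vials

Annual demand D = 29.8 × 365 = 10,877.
The optimal lot size = √(2DS/H) = √(2 × 10,877 × 158 / 6.09) ≈ 751.26.
Average inventory = Q*/2 ≈ 751.26 / 2 = 375.629.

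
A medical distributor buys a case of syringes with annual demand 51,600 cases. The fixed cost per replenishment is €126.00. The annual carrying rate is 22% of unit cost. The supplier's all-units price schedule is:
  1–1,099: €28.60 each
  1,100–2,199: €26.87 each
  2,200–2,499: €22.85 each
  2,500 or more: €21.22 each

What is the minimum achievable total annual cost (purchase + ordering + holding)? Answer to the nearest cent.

Holding cost per unit per year at price C is H = 0.22·C.
Evaluate total cost at each tier's feasible EOQ or, if the EOQ is below the tier, at the tier's minimum quantity.
Tier 1 (€28.60): EOQ = 1437.6 exceeds tier's upper bound 1099, so this tier is dominated.
EOQ at €26.87 = 1483.1 (feasible in tier 2): TC = 51,600×€26.87 + (51,600/1483.1)×126 + (1483.1/2)×0.22×€26.87 = €1,395,259.39.
EOQ at €22.85 = 1608.3 < 2200, so use break Q=2200: TC = 51,600×€22.85 + (51,600/2200.0)×126 + (2200.0/2)×0.22×€22.85 = €1,187,544.97.
EOQ at €21.22 = 1668.9 < 2500, so use break Q=2500: TC = 51,600×€21.22 + (51,600/2500.0)×126 + (2500.0/2)×0.22×€21.22 = €1,103,388.14.
Lowest total cost among the candidates is at Q = 2500.0.

TC* ≈ €1,103,388.14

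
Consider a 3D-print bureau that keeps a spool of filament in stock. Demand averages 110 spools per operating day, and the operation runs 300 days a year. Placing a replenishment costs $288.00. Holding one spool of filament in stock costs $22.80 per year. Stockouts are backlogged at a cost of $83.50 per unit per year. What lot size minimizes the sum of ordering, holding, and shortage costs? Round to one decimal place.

Annual demand D = 110 × 300 = 33,000.
With planned backorders, Q* = √(2DS/H) · √((H+B)/B).
√(2DS/H) = √(2 × 33,000 × 288 / 22.8) = 913.063.
√((H+B)/B) = √((22.8+83.5)/83.5) = 1.1283.
Q* ≈ 1030.206.

Q* ≈ 1,030.2 spools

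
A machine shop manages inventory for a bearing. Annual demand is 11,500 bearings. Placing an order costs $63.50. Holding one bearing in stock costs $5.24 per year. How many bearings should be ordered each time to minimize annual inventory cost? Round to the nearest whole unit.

EOQ = √(2DS / H) = √(2 × 11,500 × 63.5 / 5.24).
= √(1,460,500 / 5.24) = √278,721.374 ≈ 527.941.

Q* ≈ 528 bearings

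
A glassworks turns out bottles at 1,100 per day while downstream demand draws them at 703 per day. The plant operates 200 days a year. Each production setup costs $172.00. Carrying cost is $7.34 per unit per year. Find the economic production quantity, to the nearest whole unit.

Q* ≈ 4,273 bottles

Annual demand D = 703 × 200 = 140,600.
Production build-up factor (1 − d/p) = 1 − 703/1,100 = 0.3609.
Q* = √(2DS / (H(1 − d/p))) = √(2 × 140,600 × 172 / (7.34 × 0.3609)).
= √(48,366,400 / 2.6491) ≈ 4272.922.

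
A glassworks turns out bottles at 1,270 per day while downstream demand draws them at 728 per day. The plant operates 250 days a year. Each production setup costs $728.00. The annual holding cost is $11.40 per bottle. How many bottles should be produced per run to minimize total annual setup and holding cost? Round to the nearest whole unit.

Annual demand D = 728 × 250 = 182,000.
Production build-up factor (1 − d/p) = 1 − 728/1,270 = 0.4268.
Q* = √(2DS / (H(1 − d/p))) = √(2 × 182,000 × 728 / (11.4 × 0.4268)).
= √(264,992,000 / 4.8652) ≈ 7380.167.

Q* ≈ 7,380 bottles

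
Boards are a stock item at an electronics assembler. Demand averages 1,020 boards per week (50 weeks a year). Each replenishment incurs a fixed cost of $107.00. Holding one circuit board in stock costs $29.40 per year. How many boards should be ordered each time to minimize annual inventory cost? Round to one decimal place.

Annual demand D = 1,020 × 50 = 51,000.
EOQ = √(2DS / H) = √(2 × 51,000 × 107 / 29.4).
= √(10,914,000 / 29.4) = √371,224.4898 ≈ 609.282.

Q* ≈ 609.3 boards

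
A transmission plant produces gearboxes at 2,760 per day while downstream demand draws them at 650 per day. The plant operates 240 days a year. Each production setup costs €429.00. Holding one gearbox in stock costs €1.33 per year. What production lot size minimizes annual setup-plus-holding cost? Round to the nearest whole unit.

Annual demand D = 650 × 240 = 156,000.
Production build-up factor (1 − d/p) = 1 − 650/2,760 = 0.7645.
Q* = √(2DS / (H(1 − d/p))) = √(2 × 156,000 × 429 / (1.33 × 0.7645)).
= √(133,848,000 / 1.0168) ≈ 11473.434.

Q* ≈ 11,473 gearboxes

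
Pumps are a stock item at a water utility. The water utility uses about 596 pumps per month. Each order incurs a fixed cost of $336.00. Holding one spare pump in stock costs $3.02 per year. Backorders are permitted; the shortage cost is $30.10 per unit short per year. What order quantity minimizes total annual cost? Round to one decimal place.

Q* ≈ 1,323.3 pumps

Annual demand D = 596 × 12 = 7,152.
With planned backorders, Q* = √(2DS/H) · √((H+B)/B).
√(2DS/H) = √(2 × 7,152 × 336 / 3.02) = 1261.522.
√((H+B)/B) = √((3.02+30.1)/30.1) = 1.0490.
Q* ≈ 1323.295.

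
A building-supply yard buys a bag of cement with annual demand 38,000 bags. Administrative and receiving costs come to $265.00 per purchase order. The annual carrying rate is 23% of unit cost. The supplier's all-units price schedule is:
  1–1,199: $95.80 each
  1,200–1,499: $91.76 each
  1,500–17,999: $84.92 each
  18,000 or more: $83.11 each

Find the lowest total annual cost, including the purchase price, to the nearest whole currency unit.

TC* ≈ $3,248,322

Holding cost per unit per year at price C is H = 0.23·C.
For each price level, check whether its EOQ is feasible; otherwise the best quantity at that price is the breakpoint.
EOQ at $95.80 = 956.1 (feasible in tier 1): TC = 38,000×$95.80 + (38,000/956.1)×265 + (956.1/2)×0.23×$95.80 = $3,661,465.72.
EOQ at $91.76 = 976.9 < 1200, so use break Q=1200: TC = 38,000×$91.76 + (38,000/1200.0)×265 + (1200.0/2)×0.23×$91.76 = $3,507,934.55.
EOQ at $84.92 = 1015.5 < 1500, so use break Q=1500: TC = 38,000×$84.92 + (38,000/1500.0)×265 + (1500.0/2)×0.23×$84.92 = $3,248,322.03.
EOQ at $83.11 = 1026.5 < 18000, so use break Q=18000: TC = 38,000×$83.11 + (38,000/18000.0)×265 + (18000.0/2)×0.23×$83.11 = $3,330,777.14.
Lowest total cost among the candidates is at Q = 1500.0.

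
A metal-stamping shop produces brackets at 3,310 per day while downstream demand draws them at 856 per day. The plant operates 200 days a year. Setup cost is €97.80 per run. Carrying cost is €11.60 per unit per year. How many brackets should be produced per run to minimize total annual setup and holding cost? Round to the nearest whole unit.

Q* ≈ 1,973 brackets

Annual demand D = 856 × 200 = 171,200.
Production build-up factor (1 − d/p) = 1 − 856/3,310 = 0.7414.
Q* = √(2DS / (H(1 − d/p))) = √(2 × 171,200 × 97.8 / (11.6 × 0.7414)).
= √(33,486,720 / 8.6001) ≈ 1973.259.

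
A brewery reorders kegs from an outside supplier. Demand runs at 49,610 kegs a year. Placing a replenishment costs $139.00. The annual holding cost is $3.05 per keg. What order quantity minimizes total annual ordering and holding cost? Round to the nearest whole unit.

EOQ = √(2DS / H) = √(2 × 49,610 × 139 / 3.05).
= √(13,791,580 / 3.05) = √4,521,829.5082 ≈ 2126.459.

Q* ≈ 2,126 kegs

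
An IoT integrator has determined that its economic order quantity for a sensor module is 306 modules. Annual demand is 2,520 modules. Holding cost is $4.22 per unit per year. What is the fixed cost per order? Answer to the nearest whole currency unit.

S ≈ $78

Invert the EOQ relation Q*² = 2DS/H.
From Q* = √(2DS/H): S = Q*²H / (2D) = 306² × 4.22 / (2 × 2,520) = 78.4016.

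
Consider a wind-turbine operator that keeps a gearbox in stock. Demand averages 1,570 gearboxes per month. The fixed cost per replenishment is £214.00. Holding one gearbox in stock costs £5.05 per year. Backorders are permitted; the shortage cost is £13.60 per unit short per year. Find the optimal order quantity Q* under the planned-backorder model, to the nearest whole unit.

Annual demand D = 1,570 × 12 = 18,840.
With planned backorders, Q* = √(2DS/H) · √((H+B)/B).
√(2DS/H) = √(2 × 18,840 × 214 / 5.05) = 1263.620.
√((H+B)/B) = √((5.05+13.6)/13.6) = 1.1710.
Q* ≈ 1479.744.

Q* ≈ 1,480 gearboxes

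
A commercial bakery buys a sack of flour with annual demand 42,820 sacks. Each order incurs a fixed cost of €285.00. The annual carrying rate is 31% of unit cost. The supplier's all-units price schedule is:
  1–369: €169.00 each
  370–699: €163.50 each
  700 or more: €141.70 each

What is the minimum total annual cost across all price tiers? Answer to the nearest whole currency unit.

TC* ≈ €6,100,338

Holding cost per unit per year at price C is H = 0.31·C.
Candidates are each tier's EOQ (if it falls in that tier) and each price-break quantity.
Tier 1 (€169.00): EOQ = 682.6 exceeds tier's upper bound 369, so this tier is dominated.
EOQ at €163.50 = 693.9 (feasible in tier 2): TC = 42,820×€163.50 + (42,820/693.9)×285 + (693.9/2)×0.31×€163.50 = €7,036,242.28.
EOQ at €141.70 = 745.4 (feasible in tier 3): TC = 42,820×€141.70 + (42,820/745.4)×285 + (745.4/2)×0.31×€141.70 = €6,100,337.61.
Lowest total cost among the candidates is at Q = 745.4.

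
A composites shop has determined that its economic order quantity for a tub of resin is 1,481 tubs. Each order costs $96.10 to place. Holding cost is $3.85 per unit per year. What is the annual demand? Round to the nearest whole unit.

D ≈ 43,936 tubs per year

Invert the EOQ relation Q*² = 2DS/H.
From Q* = √(2DS/H): D = Q*²H / (2S) = 1,481² × 3.85 / (2 × 96.1) = 43935.691.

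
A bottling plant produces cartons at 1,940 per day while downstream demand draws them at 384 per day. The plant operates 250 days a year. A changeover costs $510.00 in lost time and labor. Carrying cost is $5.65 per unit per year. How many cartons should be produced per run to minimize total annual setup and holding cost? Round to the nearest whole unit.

Annual demand D = 384 × 250 = 96,000.
Production build-up factor (1 − d/p) = 1 − 384/1,940 = 0.8021.
Q* = √(2DS / (H(1 − d/p))) = √(2 × 96,000 × 510 / (5.65 × 0.8021)).
= √(97,920,000 / 4.5316) ≈ 4648.443.

Q* ≈ 4,648 cartons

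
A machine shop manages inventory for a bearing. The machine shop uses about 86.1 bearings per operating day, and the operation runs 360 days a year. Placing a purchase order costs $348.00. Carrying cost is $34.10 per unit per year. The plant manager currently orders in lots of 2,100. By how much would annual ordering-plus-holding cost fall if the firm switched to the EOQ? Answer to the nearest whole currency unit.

Extra cost ≈ $13,819 per year

Annual demand D = 86.1 × 360 = 30,996.
EOQ = √(2DS/H) = √(2 × 30,996 × 348 / 34.1) ≈ 795.39.
Cost at Q* = (D/Q*)S + (Q*/2)H = √(2DSH) ≈ $27,122.81.
Cost at Q = 2,100: (30,996/2,100)×348 + (2,100/2)×34.1 = $5,136.48 + $35,805.00 = $40,941.48.
Excess = $40,941.48 − $27,122.81 = $13,818.67.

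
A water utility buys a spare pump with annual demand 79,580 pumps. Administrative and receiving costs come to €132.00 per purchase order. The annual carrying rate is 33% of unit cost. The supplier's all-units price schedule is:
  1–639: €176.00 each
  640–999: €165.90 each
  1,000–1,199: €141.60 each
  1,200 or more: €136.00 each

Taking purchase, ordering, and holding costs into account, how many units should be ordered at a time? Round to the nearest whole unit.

Q* ≈ 1,200 pumps

Holding cost per unit per year at price C is H = 0.33·C.
Candidates are each tier's EOQ (if it falls in that tier) and each price-break quantity.
EOQ at €176.00 = 601.4 (feasible in tier 1): TC = 79,580×€176.00 + (79,580/601.4)×132 + (601.4/2)×0.33×€176.00 = €14,041,011.50.
EOQ at €165.90 = 619.5 < 640, so use break Q=640: TC = 79,580×€165.90 + (79,580/640.0)×132 + (640.0/2)×0.33×€165.90 = €13,236,254.41.
EOQ at €141.60 = 670.5 < 1000, so use break Q=1000: TC = 79,580×€141.60 + (79,580/1000.0)×132 + (1000.0/2)×0.33×€141.60 = €11,302,396.56.
EOQ at €136.00 = 684.2 < 1200, so use break Q=1200: TC = 79,580×€136.00 + (79,580/1200.0)×132 + (1200.0/2)×0.33×€136.00 = €10,858,561.80.
Lowest total cost is €10,858,561.80 at Q = 1200.0.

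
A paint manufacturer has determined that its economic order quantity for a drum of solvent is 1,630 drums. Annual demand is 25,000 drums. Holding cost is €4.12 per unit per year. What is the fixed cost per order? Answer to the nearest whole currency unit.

S ≈ €219

Invert the EOQ relation Q*² = 2DS/H.
From Q* = √(2DS/H): S = Q*²H / (2D) = 1,630² × 4.12 / (2 × 25,000) = 218.9286.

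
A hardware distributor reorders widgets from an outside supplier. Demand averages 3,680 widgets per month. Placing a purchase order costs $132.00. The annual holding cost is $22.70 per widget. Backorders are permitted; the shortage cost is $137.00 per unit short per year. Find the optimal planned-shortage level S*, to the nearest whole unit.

Annual demand D = 3,680 × 12 = 44,160.
With planned backorders, Q* = √(2DS/H) · √((H+B)/B).
√(2DS/H) = √(2 × 44,160 × 132 / 22.7) = 716.644.
√((H+B)/B) = √((22.7+137)/137) = 1.0797.
Q* ≈ 773.741.
S* = Q* · H/(H+B) = 773.741 × 22.7/159.7 ≈ 109.981.

S* ≈ 110 widgets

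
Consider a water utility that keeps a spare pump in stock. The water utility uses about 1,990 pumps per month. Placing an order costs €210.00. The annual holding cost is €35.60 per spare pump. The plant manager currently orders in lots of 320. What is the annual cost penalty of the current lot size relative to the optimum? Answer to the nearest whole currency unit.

Annual demand D = 1,990 × 12 = 23,880.
EOQ = √(2DS/H) = √(2 × 23,880 × 210 / 35.6) ≈ 530.78.
Cost at Q* = (D/Q*)S + (Q*/2)H = √(2DSH) ≈ €18,895.87.
Cost at Q = 320: (23,880/320)×210 + (320/2)×35.6 = €15,671.25 + €5,696.00 = €21,367.25.
Excess = €21,367.25 − €18,895.87 = €2,471.38.

Extra cost ≈ €2,471 per year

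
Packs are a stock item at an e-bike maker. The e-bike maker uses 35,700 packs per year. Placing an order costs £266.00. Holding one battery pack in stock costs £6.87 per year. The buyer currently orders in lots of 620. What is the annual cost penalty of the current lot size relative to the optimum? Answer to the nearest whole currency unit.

EOQ = √(2DS/H) = √(2 × 35,700 × 266 / 6.87) ≈ 1662.69.
Cost at Q* = (D/Q*)S + (Q*/2)H = √(2DSH) ≈ £11,422.69.
Cost at Q = 620: (35,700/620)×266 + (620/2)×6.87 = £15,316.45 + £2,129.70 = £17,446.15.
Excess = £17,446.15 − £11,422.69 = £6,023.46.

Extra cost ≈ £6,023 per year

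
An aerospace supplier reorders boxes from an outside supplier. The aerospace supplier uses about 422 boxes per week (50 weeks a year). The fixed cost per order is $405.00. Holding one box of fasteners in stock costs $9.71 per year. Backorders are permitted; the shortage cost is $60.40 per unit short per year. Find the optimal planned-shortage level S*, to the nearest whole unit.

Annual demand D = 422 × 50 = 21,100.
With planned backorders, Q* = √(2DS/H) · √((H+B)/B).
√(2DS/H) = √(2 × 21,100 × 405 / 9.71) = 1326.704.
√((H+B)/B) = √((9.71+60.4)/60.4) = 1.0774.
Q* ≈ 1429.373.
S* = Q* · H/(H+B) = 1429.373 × 9.71/70.11 ≈ 197.963.

S* ≈ 198 boxes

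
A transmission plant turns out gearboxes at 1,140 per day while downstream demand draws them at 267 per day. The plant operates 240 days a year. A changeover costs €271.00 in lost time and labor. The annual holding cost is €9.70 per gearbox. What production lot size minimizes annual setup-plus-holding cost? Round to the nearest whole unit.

Q* ≈ 2,162 gearboxes

Annual demand D = 267 × 240 = 64,080.
Production build-up factor (1 − d/p) = 1 − 267/1,140 = 0.7658.
Q* = √(2DS / (H(1 − d/p))) = √(2 × 64,080 × 271 / (9.7 × 0.7658)).
= √(34,731,360 / 7.4282) ≈ 2162.322.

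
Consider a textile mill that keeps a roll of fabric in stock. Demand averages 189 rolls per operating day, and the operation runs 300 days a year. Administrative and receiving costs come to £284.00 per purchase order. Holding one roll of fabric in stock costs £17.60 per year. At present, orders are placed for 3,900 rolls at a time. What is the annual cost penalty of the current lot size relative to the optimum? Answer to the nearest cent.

Annual demand D = 189 × 300 = 56,700.
EOQ = √(2DS/H) = √(2 × 56,700 × 284 / 17.6) ≈ 1352.72.
Cost at Q* = (D/Q*)S + (Q*/2)H = √(2DSH) ≈ £23,807.95.
Cost at Q = 3,900: (56,700/3,900)×284 + (3,900/2)×17.6 = £4,128.92 + £34,320.00 = £38,448.92.
Excess = £38,448.92 − £23,807.95 = £14,640.97.

Extra cost ≈ £14,640.97 per year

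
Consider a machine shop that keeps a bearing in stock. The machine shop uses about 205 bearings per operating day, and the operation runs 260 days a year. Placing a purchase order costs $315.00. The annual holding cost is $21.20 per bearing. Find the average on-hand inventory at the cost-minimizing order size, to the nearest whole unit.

Annual demand D = 205 × 260 = 53,300.
The optimal lot size = √(2DS/H) = √(2 × 53,300 × 315 / 21.2) ≈ 1258.54.
Average inventory = Q*/2 ≈ 1258.54 / 2 = 629.268.

Average inventory ≈ 629 bearings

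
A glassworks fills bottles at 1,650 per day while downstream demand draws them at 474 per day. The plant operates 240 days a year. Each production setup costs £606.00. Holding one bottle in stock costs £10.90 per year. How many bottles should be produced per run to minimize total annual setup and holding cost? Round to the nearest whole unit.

Q* ≈ 4,213 bottles

Annual demand D = 474 × 240 = 113,760.
Production build-up factor (1 − d/p) = 1 − 474/1,650 = 0.7127.
Q* = √(2DS / (H(1 − d/p))) = √(2 × 113,760 × 606 / (10.9 × 0.7127)).
= √(137,877,120 / 7.7687) ≈ 4212.803.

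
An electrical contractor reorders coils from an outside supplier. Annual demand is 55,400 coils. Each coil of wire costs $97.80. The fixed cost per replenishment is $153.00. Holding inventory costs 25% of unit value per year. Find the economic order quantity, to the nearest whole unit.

Holding cost H = 0.25 × $97.80 = $24.4500 per unit per year.
EOQ = √(2DS / H) = √(2 × 55,400 × 153 / 24.45).
= √(16,952,400 / 24.45) = √693,349.6933 ≈ 832.676.

Q* ≈ 833 coils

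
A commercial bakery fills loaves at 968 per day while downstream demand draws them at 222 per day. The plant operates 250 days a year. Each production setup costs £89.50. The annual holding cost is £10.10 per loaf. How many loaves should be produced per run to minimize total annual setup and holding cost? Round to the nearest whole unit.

Annual demand D = 222 × 250 = 55,500.
Production build-up factor (1 − d/p) = 1 − 222/968 = 0.7707.
Q* = √(2DS / (H(1 − d/p))) = √(2 × 55,500 × 89.5 / (10.1 × 0.7707)).
= √(9,934,500 / 7.7837) ≈ 1129.745.

Q* ≈ 1,130 loaves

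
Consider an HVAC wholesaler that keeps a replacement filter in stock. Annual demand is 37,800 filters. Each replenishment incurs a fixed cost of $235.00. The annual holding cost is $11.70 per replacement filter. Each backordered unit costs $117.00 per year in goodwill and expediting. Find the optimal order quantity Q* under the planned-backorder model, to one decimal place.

With planned backorders, Q* = √(2DS/H) · √((H+B)/B).
√(2DS/H) = √(2 × 37,800 × 235 / 11.7) = 1232.259.
√((H+B)/B) = √((11.7+117)/117) = 1.0488.
Q* ≈ 1292.404.

Q* ≈ 1,292.4 filters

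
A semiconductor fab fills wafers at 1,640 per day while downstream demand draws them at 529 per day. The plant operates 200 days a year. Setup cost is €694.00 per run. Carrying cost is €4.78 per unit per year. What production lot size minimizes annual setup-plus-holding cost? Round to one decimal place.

Annual demand D = 529 × 200 = 105,800.
Production build-up factor (1 − d/p) = 1 − 529/1,640 = 0.6774.
Q* = √(2DS / (H(1 − d/p))) = √(2 × 105,800 × 694 / (4.78 × 0.6774)).
= √(146,850,400 / 3.2382) ≈ 6734.239.

Q* ≈ 6,734.2 wafers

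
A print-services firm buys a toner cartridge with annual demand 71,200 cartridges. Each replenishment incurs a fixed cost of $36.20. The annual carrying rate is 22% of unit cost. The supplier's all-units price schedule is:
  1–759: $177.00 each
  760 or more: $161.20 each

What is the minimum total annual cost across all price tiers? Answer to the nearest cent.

TC* ≈ $11,494,307.69

Holding cost per unit per year at price C is H = 0.22·C.
For each price level, check whether its EOQ is feasible; otherwise the best quantity at that price is the breakpoint.
EOQ at $177.00 = 363.8 (feasible in tier 1): TC = 71,200×$177.00 + (71,200/363.8)×36.2 + (363.8/2)×0.22×$177.00 = $12,616,567.96.
EOQ at $161.20 = 381.3 < 760, so use break Q=760: TC = 71,200×$161.20 + (71,200/760.0)×36.2 + (760.0/2)×0.22×$161.20 = $11,494,307.69.
Lowest total cost among the candidates is at Q = 760.0.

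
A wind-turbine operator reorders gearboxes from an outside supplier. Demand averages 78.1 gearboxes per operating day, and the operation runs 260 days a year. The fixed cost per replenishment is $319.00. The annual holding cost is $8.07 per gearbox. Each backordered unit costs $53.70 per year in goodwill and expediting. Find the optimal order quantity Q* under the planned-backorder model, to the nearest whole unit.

Annual demand D = 78.1 × 260 = 20,306.
With planned backorders, Q* = √(2DS/H) · √((H+B)/B).
√(2DS/H) = √(2 × 20,306 × 319 / 8.07) = 1267.027.
√((H+B)/B) = √((8.07+53.7)/53.7) = 1.0725.
Q* ≈ 1358.900.

Q* ≈ 1,359 gearboxes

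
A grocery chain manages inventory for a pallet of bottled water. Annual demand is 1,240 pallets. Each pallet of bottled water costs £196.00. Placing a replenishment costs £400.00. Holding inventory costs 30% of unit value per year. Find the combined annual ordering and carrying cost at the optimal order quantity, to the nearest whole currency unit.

Holding cost H = 0.30 × £196.00 = £58.8000 per unit per year.
The optimal lot size = √(2DS/H) = √(2 × 1,240 × 400 / 58.8) ≈ 129.89.
At the optimum the two cost components are equal, so total cost = 2·(Q*/2)H = Q*·H.
Minimum total = √(2DSH) = √(2 × 1,240 × 400 × 58.8) ≈ 7637.382.

TC* ≈ £7,637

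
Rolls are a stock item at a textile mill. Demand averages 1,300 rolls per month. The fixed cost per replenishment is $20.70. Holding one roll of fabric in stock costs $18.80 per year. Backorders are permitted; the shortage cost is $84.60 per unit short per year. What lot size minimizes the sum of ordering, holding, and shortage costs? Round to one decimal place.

Annual demand D = 1,300 × 12 = 15,600.
With planned backorders, Q* = √(2DS/H) · √((H+B)/B).
√(2DS/H) = √(2 × 15,600 × 20.7 / 18.8) = 185.346.
√((H+B)/B) = √((18.8+84.6)/84.6) = 1.1055.
Q* ≈ 204.908.

Q* ≈ 204.9 rolls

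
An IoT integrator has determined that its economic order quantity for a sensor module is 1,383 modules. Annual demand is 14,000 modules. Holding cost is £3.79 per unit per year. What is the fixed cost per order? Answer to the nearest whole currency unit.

Invert the EOQ relation Q*² = 2DS/H.
From Q* = √(2DS/H): S = Q*²H / (2D) = 1,383² × 3.79 / (2 × 14,000) = 258.8961.

S ≈ £259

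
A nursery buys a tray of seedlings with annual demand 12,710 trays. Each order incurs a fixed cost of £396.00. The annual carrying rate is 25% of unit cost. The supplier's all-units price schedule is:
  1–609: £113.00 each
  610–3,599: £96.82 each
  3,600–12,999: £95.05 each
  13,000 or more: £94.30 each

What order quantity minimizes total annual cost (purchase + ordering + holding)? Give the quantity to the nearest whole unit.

Q* ≈ 645 trays

Holding cost per unit per year at price C is H = 0.25·C.
Candidates are each tier's EOQ (if it falls in that tier) and each price-break quantity.
EOQ at £113.00 = 596.9 (feasible in tier 1): TC = 12,710×£113.00 + (12,710/596.9)×396 + (596.9/2)×0.25×£113.00 = £1,453,093.38.
EOQ at £96.82 = 644.9 (feasible in tier 2): TC = 12,710×£96.82 + (12,710/644.9)×396 + (644.9/2)×0.25×£96.82 = £1,246,191.66.
EOQ at £95.05 = 650.9 < 3600, so use break Q=3600: TC = 12,710×£95.05 + (12,710/3600.0)×396 + (3600.0/2)×0.25×£95.05 = £1,252,256.10.
EOQ at £94.30 = 653.4 < 13000, so use break Q=13000: TC = 12,710×£94.30 + (12,710/13000.0)×396 + (13000.0/2)×0.25×£94.30 = £1,352,177.67.
Lowest total cost is £1,246,191.66 at Q = 644.9.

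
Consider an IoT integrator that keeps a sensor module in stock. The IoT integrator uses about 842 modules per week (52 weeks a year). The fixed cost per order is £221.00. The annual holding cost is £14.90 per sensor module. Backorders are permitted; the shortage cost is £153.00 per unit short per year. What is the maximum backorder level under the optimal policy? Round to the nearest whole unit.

S* ≈ 106 modules

Annual demand D = 842 × 52 = 43,784.
With planned backorders, Q* = √(2DS/H) · √((H+B)/B).
√(2DS/H) = √(2 × 43,784 × 221 / 14.9) = 1139.661.
√((H+B)/B) = √((14.9+153)/153) = 1.0476.
Q* ≈ 1193.865.
S* = Q* · H/(H+B) = 1193.865 × 14.9/167.9 ≈ 105.948.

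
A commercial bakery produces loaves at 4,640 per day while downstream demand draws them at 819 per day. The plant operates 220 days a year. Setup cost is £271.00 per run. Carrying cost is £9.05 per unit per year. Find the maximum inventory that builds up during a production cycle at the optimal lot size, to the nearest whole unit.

I_max ≈ 2,981 loaves

Annual demand D = 819 × 220 = 180,180.
Production build-up factor (1 − d/p) = 1 − 819/4,640 = 0.8235.
Q* = √(2DS / (H(1 − d/p))) = √(2 × 180,180 × 271 / (9.05 × 0.8235)).
= √(97,657,560 / 7.4526) ≈ 3619.921.
Maximum inventory = Q*(1 − d/p) = 3619.921 × 0.8235 ≈ 2980.974.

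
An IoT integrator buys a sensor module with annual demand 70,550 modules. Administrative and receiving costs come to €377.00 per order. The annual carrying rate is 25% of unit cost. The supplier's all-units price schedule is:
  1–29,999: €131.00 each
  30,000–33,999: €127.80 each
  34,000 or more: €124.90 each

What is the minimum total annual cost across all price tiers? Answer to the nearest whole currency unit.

TC* ≈ €9,283,789

Holding cost per unit per year at price C is H = 0.25·C.
For each price level, check whether its EOQ is feasible; otherwise the best quantity at that price is the breakpoint.
EOQ at €131.00 = 1274.5 (feasible in tier 1): TC = 70,550×€131.00 + (70,550/1274.5)×377 + (1274.5/2)×0.25×€131.00 = €9,283,788.79.
EOQ at €127.80 = 1290.3 < 30000, so use break Q=30000: TC = 70,550×€127.80 + (70,550/30000.0)×377 + (30000.0/2)×0.25×€127.80 = €9,496,426.58.
EOQ at €124.90 = 1305.2 < 34000, so use break Q=34000: TC = 70,550×€124.90 + (70,550/34000.0)×377 + (34000.0/2)×0.25×€124.90 = €9,343,302.28.
Lowest total cost among the candidates is at Q = 1274.5.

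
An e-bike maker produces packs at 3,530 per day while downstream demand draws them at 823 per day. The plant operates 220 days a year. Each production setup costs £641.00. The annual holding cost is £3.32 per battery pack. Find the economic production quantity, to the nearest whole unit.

Annual demand D = 823 × 220 = 181,060.
Production build-up factor (1 − d/p) = 1 − 823/3,530 = 0.7669.
Q* = √(2DS / (H(1 − d/p))) = √(2 × 181,060 × 641 / (3.32 × 0.7669)).
= √(232,118,920 / 2.546) ≈ 9548.375.

Q* ≈ 9,548 packs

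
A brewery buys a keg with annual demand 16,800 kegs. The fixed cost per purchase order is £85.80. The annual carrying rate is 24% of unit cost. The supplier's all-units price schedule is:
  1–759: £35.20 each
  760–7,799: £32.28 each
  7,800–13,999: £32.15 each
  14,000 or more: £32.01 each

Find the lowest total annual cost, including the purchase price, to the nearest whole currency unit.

Holding cost per unit per year at price C is H = 0.24·C.
For each price level, check whether its EOQ is feasible; otherwise the best quantity at that price is the breakpoint.
EOQ at £35.20 = 584.2 (feasible in tier 1): TC = 16,800×£35.20 + (16,800/584.2)×85.8 + (584.2/2)×0.24×£35.20 = £596,295.03.
EOQ at £32.28 = 610.0 < 760, so use break Q=760: TC = 16,800×£32.28 + (16,800/760.0)×85.8 + (760.0/2)×0.24×£32.28 = £547,144.57.
EOQ at £32.15 = 611.2 < 7800, so use break Q=7800: TC = 16,800×£32.15 + (16,800/7800.0)×85.8 + (7800.0/2)×0.24×£32.15 = £570,397.20.
EOQ at £32.01 = 612.6 < 14000, so use break Q=14000: TC = 16,800×£32.01 + (16,800/14000.0)×85.8 + (14000.0/2)×0.24×£32.01 = £591,647.76.
Lowest total cost among the candidates is at Q = 760.0.

TC* ≈ £547,145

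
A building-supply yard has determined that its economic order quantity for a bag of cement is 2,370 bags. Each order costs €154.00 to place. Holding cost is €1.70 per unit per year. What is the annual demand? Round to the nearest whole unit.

D ≈ 31,002 bags per year

Squaring Q* = √(2DS/H) gives Q*² = 2DS/H.
From Q* = √(2DS/H): D = Q*²H / (2S) = 2,370² × 1.7 / (2 × 154) = 31002.370.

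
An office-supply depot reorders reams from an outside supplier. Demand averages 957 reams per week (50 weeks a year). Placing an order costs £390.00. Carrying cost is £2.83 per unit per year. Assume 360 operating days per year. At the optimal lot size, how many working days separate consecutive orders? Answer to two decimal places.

Annual demand D = 957 × 50 = 47,850.
Q* = √(2DS/H) = √(2 × 47,850 × 390 / 2.83) ≈ 3631.58.
Cycle time = Q*/D × 360 = 3631.58 / 47,850 × 360 ≈ 27.322 days.

T ≈ 27.32 days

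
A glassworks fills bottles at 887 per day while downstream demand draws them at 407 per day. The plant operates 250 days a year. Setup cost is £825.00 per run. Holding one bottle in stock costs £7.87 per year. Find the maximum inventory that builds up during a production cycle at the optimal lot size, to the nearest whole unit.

I_max ≈ 3,398 bottles

Annual demand D = 407 × 250 = 101,750.
Production build-up factor (1 − d/p) = 1 − 407/887 = 0.5411.
Q* = √(2DS / (H(1 − d/p))) = √(2 × 101,750 × 825 / (7.87 × 0.5411)).
= √(167,887,500 / 4.2589) ≈ 6278.603.
Maximum inventory = Q*(1 − d/p) = 6278.603 × 0.5411 ≈ 3397.666.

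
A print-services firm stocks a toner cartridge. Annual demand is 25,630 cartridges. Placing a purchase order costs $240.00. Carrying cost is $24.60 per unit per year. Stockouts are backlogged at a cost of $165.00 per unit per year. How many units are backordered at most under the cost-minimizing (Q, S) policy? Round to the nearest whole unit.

S* ≈ 98 cartridges

With planned backorders, Q* = √(2DS/H) · √((H+B)/B).
√(2DS/H) = √(2 × 25,630 × 240 / 24.6) = 707.176.
√((H+B)/B) = √((24.6+165)/165) = 1.0720.
Q* ≈ 758.062.
S* = Q* · H/(H+B) = 758.062 × 24.6/189.6 ≈ 98.356.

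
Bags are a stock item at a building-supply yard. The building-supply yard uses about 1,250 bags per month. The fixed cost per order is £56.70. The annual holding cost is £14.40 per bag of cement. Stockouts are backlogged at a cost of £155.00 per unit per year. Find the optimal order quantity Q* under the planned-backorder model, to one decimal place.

Annual demand D = 1,250 × 12 = 15,000.
With planned backorders, Q* = √(2DS/H) · √((H+B)/B).
√(2DS/H) = √(2 × 15,000 × 56.7 / 14.4) = 343.693.
√((H+B)/B) = √((14.4+155)/155) = 1.0454.
Q* ≈ 359.304.

Q* ≈ 359.3 bags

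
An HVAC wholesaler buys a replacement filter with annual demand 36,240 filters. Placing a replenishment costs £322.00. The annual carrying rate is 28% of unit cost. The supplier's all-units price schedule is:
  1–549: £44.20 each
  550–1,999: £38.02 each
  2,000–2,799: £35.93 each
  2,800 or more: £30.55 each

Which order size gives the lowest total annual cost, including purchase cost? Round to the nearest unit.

Holding cost per unit per year at price C is H = 0.28·C.
Candidates are each tier's EOQ (if it falls in that tier) and each price-break quantity.
Tier 1 (£44.20): EOQ = 1373.2 exceeds tier's upper bound 549, so this tier is dominated.
EOQ at £38.02 = 1480.6 (feasible in tier 2): TC = 36,240×£38.02 + (36,240/1480.6)×322 + (1480.6/2)×0.28×£38.02 = £1,393,607.19.
EOQ at £35.93 = 1523.1 < 2000, so use break Q=2000: TC = 36,240×£35.93 + (36,240/2000.0)×322 + (2000.0/2)×0.28×£35.93 = £1,317,998.24.
EOQ at £30.55 = 1651.8 < 2800, so use break Q=2800: TC = 36,240×£30.55 + (36,240/2800.0)×322 + (2800.0/2)×0.28×£30.55 = £1,123,275.20.
Lowest total cost is £1,123,275.20 at Q = 2800.0.

Q* ≈ 2,800 filters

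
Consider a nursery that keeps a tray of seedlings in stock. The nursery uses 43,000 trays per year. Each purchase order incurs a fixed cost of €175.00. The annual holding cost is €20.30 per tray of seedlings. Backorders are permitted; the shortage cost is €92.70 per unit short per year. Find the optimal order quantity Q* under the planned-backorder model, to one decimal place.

Q* ≈ 950.6 trays

With planned backorders, Q* = √(2DS/H) · √((H+B)/B).
√(2DS/H) = √(2 × 43,000 × 175 / 20.3) = 861.034.
√((H+B)/B) = √((20.3+92.7)/92.7) = 1.1041.
Q* ≈ 950.648.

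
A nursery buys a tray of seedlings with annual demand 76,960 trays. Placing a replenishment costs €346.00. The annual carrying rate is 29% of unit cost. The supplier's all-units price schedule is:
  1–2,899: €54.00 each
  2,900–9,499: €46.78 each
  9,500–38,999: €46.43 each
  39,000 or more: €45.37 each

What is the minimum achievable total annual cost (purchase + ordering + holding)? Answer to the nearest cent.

TC* ≈ €3,629,041.91

Holding cost per unit per year at price C is H = 0.29·C.
For each price level, check whether its EOQ is feasible; otherwise the best quantity at that price is the breakpoint.
EOQ at €54.00 = 1844.1 (feasible in tier 1): TC = 76,960×€54.00 + (76,960/1844.1)×346 + (1844.1/2)×0.29×€54.00 = €4,184,718.95.
EOQ at €46.78 = 1981.3 < 2900, so use break Q=2900: TC = 76,960×€46.78 + (76,960/2900.0)×346 + (2900.0/2)×0.29×€46.78 = €3,629,041.91.
EOQ at €46.43 = 1988.8 < 9500, so use break Q=9500: TC = 76,960×€46.43 + (76,960/9500.0)×346 + (9500.0/2)×0.29×€46.43 = €3,640,013.09.
EOQ at €45.37 = 2011.9 < 39000, so use break Q=39000: TC = 76,960×€45.37 + (76,960/39000.0)×346 + (39000.0/2)×0.29×€45.37 = €3,748,925.32.
Lowest total cost among the candidates is at Q = 2900.0.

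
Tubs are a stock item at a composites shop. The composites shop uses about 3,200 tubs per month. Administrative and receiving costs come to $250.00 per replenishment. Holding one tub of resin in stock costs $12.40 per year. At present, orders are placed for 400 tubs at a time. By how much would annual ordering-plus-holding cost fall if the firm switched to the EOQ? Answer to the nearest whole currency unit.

Extra cost ≈ $11,050 per year

Annual demand D = 3,200 × 12 = 38,400.
EOQ = √(2DS/H) = √(2 × 38,400 × 250 / 12.4) ≈ 1244.34.
Cost at Q* = (D/Q*)S + (Q*/2)H = √(2DSH) ≈ $15,429.84.
Cost at Q = 400: (38,400/400)×250 + (400/2)×12.4 = $24,000.00 + $2,480.00 = $26,480.00.
Excess = $26,480.00 − $15,429.84 = $11,050.16.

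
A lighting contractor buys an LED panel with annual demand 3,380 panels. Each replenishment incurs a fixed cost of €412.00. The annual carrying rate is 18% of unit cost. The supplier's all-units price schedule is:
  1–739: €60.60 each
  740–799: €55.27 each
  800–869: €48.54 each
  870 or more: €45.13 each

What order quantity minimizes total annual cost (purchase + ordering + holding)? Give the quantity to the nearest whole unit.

Holding cost per unit per year at price C is H = 0.18·C.
Evaluate total cost at each tier's feasible EOQ or, if the EOQ is below the tier, at the tier's minimum quantity.
EOQ at €60.60 = 505.3 (feasible in tier 1): TC = 3,380×€60.60 + (3,380/505.3)×412 + (505.3/2)×0.18×€60.60 = €210,339.81.
EOQ at €55.27 = 529.1 < 740, so use break Q=740: TC = 3,380×€55.27 + (3,380/740.0)×412 + (740.0/2)×0.18×€55.27 = €192,375.42.
EOQ at €48.54 = 564.6 < 800, so use break Q=800: TC = 3,380×€48.54 + (3,380/800.0)×412 + (800.0/2)×0.18×€48.54 = €169,300.78.
EOQ at €45.13 = 585.5 < 870, so use break Q=870: TC = 3,380×€45.13 + (3,380/870.0)×412 + (870.0/2)×0.18×€45.13 = €157,673.72.
Lowest total cost is €157,673.72 at Q = 870.0.

Q* ≈ 870 panels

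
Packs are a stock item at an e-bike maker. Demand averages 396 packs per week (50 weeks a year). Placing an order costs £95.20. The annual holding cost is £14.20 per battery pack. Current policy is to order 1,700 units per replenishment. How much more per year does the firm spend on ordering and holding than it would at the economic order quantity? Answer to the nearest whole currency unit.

Annual demand D = 396 × 50 = 19,800.
EOQ = √(2DS/H) = √(2 × 19,800 × 95.2 / 14.2) ≈ 515.25.
Cost at Q* = (D/Q*)S + (Q*/2)H = √(2DSH) ≈ £7,316.62.
Cost at Q = 1,700: (19,800/1,700)×95.2 + (1,700/2)×14.2 = £1,108.80 + £12,070.00 = £13,178.80.
Excess = £13,178.80 − £7,316.62 = £5,862.18.

Extra cost ≈ £5,862 per year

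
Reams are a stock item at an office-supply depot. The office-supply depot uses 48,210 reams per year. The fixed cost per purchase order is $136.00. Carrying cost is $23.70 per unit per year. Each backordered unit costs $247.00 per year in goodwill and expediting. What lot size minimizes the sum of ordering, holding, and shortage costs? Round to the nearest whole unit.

With planned backorders, Q* = √(2DS/H) · √((H+B)/B).
√(2DS/H) = √(2 × 48,210 × 136 / 23.7) = 743.839.
√((H+B)/B) = √((23.7+247)/247) = 1.0469.
Q* ≈ 778.708.

Q* ≈ 779 reams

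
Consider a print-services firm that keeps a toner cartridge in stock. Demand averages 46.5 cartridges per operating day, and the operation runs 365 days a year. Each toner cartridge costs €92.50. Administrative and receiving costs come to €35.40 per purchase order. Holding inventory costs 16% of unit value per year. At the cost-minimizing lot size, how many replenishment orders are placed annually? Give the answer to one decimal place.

Annual demand D = 46.5 × 365 = 16,972.5.
Holding cost H = 0.16 × €92.50 = €14.8000 per unit per year.
Q* = √(2DS/H) = √(2 × 16,972.5 × 35.4 / 14.8) ≈ 284.94.
Orders per year = D / Q* = 16,972.5 / 284.94 ≈ 59.564.

N ≈ 59.6 orders per year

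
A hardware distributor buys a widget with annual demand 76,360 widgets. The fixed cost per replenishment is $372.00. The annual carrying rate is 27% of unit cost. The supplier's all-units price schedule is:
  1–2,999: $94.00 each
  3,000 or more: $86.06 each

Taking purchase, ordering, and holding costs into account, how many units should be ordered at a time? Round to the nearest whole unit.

Q* ≈ 3,000 widgets

Holding cost per unit per year at price C is H = 0.27·C.
For each price level, check whether its EOQ is feasible; otherwise the best quantity at that price is the breakpoint.
EOQ at $94.00 = 1496.1 (feasible in tier 1): TC = 76,360×$94.00 + (76,360/1496.1)×372 + (1496.1/2)×0.27×$94.00 = $7,215,812.15.
EOQ at $86.06 = 1563.6 < 3000, so use break Q=3000: TC = 76,360×$86.06 + (76,360/3000.0)×372 + (3000.0/2)×0.27×$86.06 = $6,615,864.54.
Lowest total cost is $6,615,864.54 at Q = 3000.0.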